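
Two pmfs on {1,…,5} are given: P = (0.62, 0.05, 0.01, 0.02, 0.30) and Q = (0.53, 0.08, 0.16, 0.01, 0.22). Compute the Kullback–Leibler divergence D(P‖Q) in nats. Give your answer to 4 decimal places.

0.1529 nats

D(P‖Q) = Σ p·ln(p/q).
  0.62·ln(0.62/0.53) = 0.09724
  0.05·ln(0.05/0.08) = -0.02350
  0.01·ln(0.01/0.16) = -0.02773
  0.02·ln(0.02/0.01) = 0.01386
  0.30·ln(0.30/0.22) = 0.09305
D(P‖Q) = 0.1529 nats.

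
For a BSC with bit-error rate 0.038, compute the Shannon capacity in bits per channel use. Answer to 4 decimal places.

0.7670 bits

Binary symmetric channel: C = 1 − h₂(ε) where h₂ is the binary entropy function.
h₂(0.038) = −0.038·log₂0.038 − 0.962·log₂0.962 = 0.2330.
C = 1 − 0.2330 = 0.7670 bits per channel use.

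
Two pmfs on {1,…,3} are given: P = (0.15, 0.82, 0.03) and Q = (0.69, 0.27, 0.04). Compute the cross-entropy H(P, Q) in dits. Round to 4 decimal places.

0.5324 dits

H(P,Q) = −Σ p·log₁₀ q.
  −0.15·log₁₀(0.69) = 0.02417
  −0.82·log₁₀(0.27) = 0.46628
  −0.03·log₁₀(0.04) = 0.04194
H(P,Q) = 0.5324 dits.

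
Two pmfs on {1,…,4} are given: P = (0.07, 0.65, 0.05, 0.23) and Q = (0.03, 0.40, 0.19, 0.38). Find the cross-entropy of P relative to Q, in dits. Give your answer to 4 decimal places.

H(P,Q) = −Σ p·log₁₀ q.
  −0.07·log₁₀(0.03) = 0.10660
  −0.65·log₁₀(0.40) = 0.25866
  −0.05·log₁₀(0.19) = 0.03606
  −0.23·log₁₀(0.38) = 0.09665
H(P,Q) = 0.4980 dits.

0.4980 dits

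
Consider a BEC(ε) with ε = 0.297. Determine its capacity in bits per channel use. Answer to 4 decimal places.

0.7030 bits

Binary erasure channel: capacity C = 1 − ε.
C = 1 − 0.297 = 0.7030 bits per channel use.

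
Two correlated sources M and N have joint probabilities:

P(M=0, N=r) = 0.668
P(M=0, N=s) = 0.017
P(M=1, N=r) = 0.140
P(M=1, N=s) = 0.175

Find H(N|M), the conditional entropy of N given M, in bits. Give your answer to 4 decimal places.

0.4271 bits

Marginals: p(M) = (0.6850, 0.3150), p(N) = (0.8080, 0.1920).
H(N|M) = Σ p(M) · H(N|M=·).
  M=0: p=0.6850, H(N|M=0) = 0.1677
  M=1: p=0.3150, H(N|M=1) = 0.9911
Weighted sum = 0.4271 bits.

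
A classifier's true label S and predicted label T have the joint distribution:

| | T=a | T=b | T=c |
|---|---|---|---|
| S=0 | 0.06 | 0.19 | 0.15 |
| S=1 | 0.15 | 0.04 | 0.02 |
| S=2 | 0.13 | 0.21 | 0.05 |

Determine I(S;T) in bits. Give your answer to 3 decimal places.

0.172 bits

Marginals: p(S) = (0.4000, 0.2100, 0.3900), p(T) = (0.3400, 0.4400, 0.2200).
I(S;T) = H(S) + H(T) − H(S,T).
H(S) = 1.5314, H(T) = 1.5309, H(S,T) = 2.8900.
I(S;T) = 1.5314 + 1.5309 − 2.8900 = 0.172 bits.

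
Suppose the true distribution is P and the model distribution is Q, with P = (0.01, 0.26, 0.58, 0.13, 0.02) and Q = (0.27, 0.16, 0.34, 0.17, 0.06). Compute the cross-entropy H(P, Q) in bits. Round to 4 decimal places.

H(P,Q) = −Σ p·log₂ q.
  −0.01·log₂(0.27) = 0.01889
  −0.26·log₂(0.16) = 0.68740
  −0.58·log₂(0.34) = 0.90271
  −0.13·log₂(0.17) = 0.33233
  −0.02·log₂(0.06) = 0.08118
H(P,Q) = 2.0225 bits.

2.0225 bits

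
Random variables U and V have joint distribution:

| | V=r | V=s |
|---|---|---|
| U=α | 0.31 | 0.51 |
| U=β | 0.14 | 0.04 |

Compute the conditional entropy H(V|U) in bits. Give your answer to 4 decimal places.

0.9220 bits

Marginals: p(U) = (0.8200, 0.1800), p(V) = (0.4500, 0.5500).
H(V|U) = Σ p(U) · H(V|U=·).
  U=α: p=0.8200, H(V|U=α) = 0.9567
  U=β: p=0.1800, H(V|U=β) = 0.7642
Weighted sum = 0.9220 bits.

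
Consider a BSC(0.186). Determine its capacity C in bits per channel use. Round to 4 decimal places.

Binary symmetric channel: C = 1 − h₂(ε) where h₂ is the binary entropy function.
h₂(0.186) = −0.186·log₂0.186 − 0.814·log₂0.814 = 0.6930.
C = 1 − 0.6930 = 0.3070 bits per channel use.

0.3070 bits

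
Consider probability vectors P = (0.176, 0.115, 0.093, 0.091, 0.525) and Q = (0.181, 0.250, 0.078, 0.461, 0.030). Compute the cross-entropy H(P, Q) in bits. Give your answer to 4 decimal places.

H(P,Q) = −Σ p·log₂ q.
  −0.176·log₂(0.181) = 0.43401
  −0.115·log₂(0.250) = 0.23000
  −0.093·log₂(0.078) = 0.34228
  −0.091·log₂(0.461) = 0.10166
  −0.525·log₂(0.030) = 2.65592
H(P,Q) = 3.7639 bits.

3.7639 bits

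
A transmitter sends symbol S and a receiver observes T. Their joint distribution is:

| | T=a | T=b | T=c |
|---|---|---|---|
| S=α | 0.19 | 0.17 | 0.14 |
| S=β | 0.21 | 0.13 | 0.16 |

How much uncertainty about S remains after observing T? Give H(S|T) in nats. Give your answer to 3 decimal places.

0.689 nats

Marginals: p(S) = (0.5000, 0.5000), p(T) = (0.4000, 0.3000, 0.3000).
H(S|T) = Σ p(T) · H(S|T=·).
  T=a: p=0.4000, H(S|T=a) = 0.6919
  T=b: p=0.3000, H(S|T=b) = 0.6842
  T=c: p=0.3000, H(S|T=c) = 0.6909
Weighted sum = 0.689 nats.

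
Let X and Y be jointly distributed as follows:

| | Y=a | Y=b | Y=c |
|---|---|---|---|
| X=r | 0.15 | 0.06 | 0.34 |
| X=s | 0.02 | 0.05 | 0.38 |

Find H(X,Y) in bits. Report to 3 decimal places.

H(X,Y) = −Σ p(x,y)·log₂ p(x,y) over all 6 cells.
  cell (r,a): −0.15·log₂0.15 = 0.4105
  cell (r,b): −0.06·log₂0.06 = 0.2435
  cell (r,c): −0.34·log₂0.34 = 0.5292
  cell (s,a): −0.02·log₂0.02 = 0.1129
  cell (s,b): −0.05·log₂0.05 = 0.2161
  cell (s,c): −0.38·log₂0.38 = 0.5305
Sum = 2.043 bits.

2.043 bits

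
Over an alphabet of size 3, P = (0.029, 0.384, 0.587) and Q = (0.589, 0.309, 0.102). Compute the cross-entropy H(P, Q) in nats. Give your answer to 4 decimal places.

1.8063 nats

H(P,Q) = −Σ p·ln q.
  −0.029·ln(0.589) = 0.01535
  −0.384·ln(0.309) = 0.45097
  −0.587·ln(0.102) = 1.33999
H(P,Q) = 1.8063 nats.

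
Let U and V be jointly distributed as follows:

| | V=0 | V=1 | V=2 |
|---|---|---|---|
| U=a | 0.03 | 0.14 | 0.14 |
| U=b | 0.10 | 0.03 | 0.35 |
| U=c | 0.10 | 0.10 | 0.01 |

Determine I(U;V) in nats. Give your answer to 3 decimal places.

Marginals: p(U) = (0.3100, 0.4800, 0.2100), p(V) = (0.2300, 0.2700, 0.5000).
I(U;V) = H(U) + H(V) − H(U,V).
H(U) = 1.0431, H(V) = 1.0381, H(U,V) = 1.8652.
I(U;V) = 1.0431 + 1.0381 − 1.8652 = 0.216 nats.

0.216 nats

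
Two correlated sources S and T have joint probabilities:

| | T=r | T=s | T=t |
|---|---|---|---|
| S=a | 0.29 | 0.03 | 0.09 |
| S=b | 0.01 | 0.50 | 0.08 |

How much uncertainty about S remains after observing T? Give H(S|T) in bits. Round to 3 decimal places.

Chain rule: H(S|T) = H(S,T) − H(T).
Marginals: p(S) = (0.4100, 0.5900), p(T) = (0.3000, 0.5300, 0.1700).
H(S,T) = 1.8403 bits; H(T) = 1.4411 bits.
H(S|T) = 1.8403 − 1.4411 = 0.399 bits.

0.399 bits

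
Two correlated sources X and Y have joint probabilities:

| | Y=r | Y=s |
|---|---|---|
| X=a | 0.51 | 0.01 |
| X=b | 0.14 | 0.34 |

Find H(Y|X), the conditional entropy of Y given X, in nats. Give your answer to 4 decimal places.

0.3392 nats

Chain rule: H(Y|X) = H(X,Y) − H(X).
Marginals: p(X) = (0.5200, 0.4800), p(Y) = (0.6500, 0.3500).
H(X,Y) = 1.0315 nats; H(X) = 0.6923 nats.
H(Y|X) = 1.0315 − 0.6923 = 0.3392 nats.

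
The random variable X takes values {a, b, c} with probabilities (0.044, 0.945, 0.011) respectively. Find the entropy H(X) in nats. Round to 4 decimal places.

0.2405 nats

H(X) = −Σ p·ln p.
  −(0.044)·ln(0.044) = 0.13744
  −(0.945)·ln(0.945) = 0.05346
  −(0.011)·ln(0.011) = 0.04961
Sum: 0.13744 + 0.05346 + 0.04961 = 0.2405 nats.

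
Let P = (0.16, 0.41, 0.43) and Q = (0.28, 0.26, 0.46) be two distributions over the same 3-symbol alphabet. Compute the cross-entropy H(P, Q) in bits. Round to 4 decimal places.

1.5724 bits

H(P,Q) = −Σ p·log₂ q.
  −0.16·log₂(0.28) = 0.29384
  −0.41·log₂(0.26) = 0.79680
  −0.43·log₂(0.46) = 0.48173
H(P,Q) = 1.5724 bits.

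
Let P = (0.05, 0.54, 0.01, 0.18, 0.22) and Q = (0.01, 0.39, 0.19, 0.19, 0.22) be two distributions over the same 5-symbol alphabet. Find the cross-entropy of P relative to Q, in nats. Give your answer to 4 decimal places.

H(P,Q) = −Σ p·ln q.
  −0.05·ln(0.01) = 0.23026
  −0.54·ln(0.39) = 0.50847
  −0.01·ln(0.19) = 0.01661
  −0.18·ln(0.19) = 0.29893
  −0.22·ln(0.22) = 0.33311
H(P,Q) = 1.3874 nats.

1.3874 nats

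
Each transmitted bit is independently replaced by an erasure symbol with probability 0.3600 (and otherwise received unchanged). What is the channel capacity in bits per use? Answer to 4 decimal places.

0.6400 bits

Binary erasure channel: capacity C = 1 − ε.
C = 1 − 0.3600 = 0.6400 bits per channel use.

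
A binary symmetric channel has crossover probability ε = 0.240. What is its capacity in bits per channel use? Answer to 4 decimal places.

Binary symmetric channel: C = 1 − h₂(ε) where h₂ is the binary entropy function.
h₂(0.240) = −0.240·log₂0.240 − 0.760·log₂0.760 = 0.7950.
C = 1 − 0.7950 = 0.2050 bits per channel use.

0.2050 bits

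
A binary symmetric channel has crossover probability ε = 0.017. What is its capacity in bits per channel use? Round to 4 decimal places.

Binary symmetric channel: C = 1 − h₂(ε) where h₂ is the binary entropy function.
h₂(0.017) = −0.017·log₂0.017 − 0.983·log₂0.983 = 0.1242.
C = 1 − 0.1242 = 0.8758 bits per channel use.

0.8758 bits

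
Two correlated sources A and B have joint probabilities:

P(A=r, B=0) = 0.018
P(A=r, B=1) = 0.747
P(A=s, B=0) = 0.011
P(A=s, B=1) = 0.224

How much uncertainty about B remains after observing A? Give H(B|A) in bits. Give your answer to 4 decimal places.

Chain rule: H(B|A) = H(A,B) − H(A).
Marginals: p(A) = (0.7650, 0.2350), p(B) = (0.0290, 0.9710).
H(A,B) = 0.9737 bits; H(A) = 0.7866 bits.
H(B|A) = 0.9737 − 0.7866 = 0.1871 bits.

0.1871 bits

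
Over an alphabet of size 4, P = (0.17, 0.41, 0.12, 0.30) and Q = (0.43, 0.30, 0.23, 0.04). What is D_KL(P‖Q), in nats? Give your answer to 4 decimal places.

D(P‖Q) = Σ p·ln(p/q).
  0.17·ln(0.17/0.43) = -0.15776
  0.41·ln(0.41/0.30) = 0.12807
  0.12·ln(0.12/0.23) = -0.07807
  0.30·ln(0.30/0.04) = 0.60447
D(P‖Q) = 0.4967 nats.

0.4967 nats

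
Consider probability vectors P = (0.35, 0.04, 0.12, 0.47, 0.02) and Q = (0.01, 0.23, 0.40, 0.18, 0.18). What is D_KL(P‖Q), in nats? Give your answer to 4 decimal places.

D(P‖Q) = Σ p·ln(p/q).
  0.35·ln(0.35/0.01) = 1.24437
  0.04·ln(0.04/0.23) = -0.06997
  0.12·ln(0.12/0.40) = -0.14448
  0.47·ln(0.47/0.18) = 0.45109
  0.02·ln(0.02/0.18) = -0.04394
D(P‖Q) = 1.4371 nats.

1.4371 nats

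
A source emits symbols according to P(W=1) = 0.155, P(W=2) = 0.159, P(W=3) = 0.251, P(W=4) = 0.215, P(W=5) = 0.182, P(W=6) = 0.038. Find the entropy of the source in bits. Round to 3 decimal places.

2.443 bits

H(W) = −Σ p·log₂ p.
  −(0.155)·log₂(0.155) = 0.4169
  −(0.159)·log₂(0.159) = 0.4218
  −(0.251)·log₂(0.251) = 0.5006
  −(0.215)·log₂(0.215) = 0.4768
  −(0.182)·log₂(0.182) = 0.4474
  −(0.038)·log₂(0.038) = 0.1793
Sum: 0.4169 + 0.4218 + 0.5006 + 0.4768 + 0.4474 + 0.1793 = 2.443 bits.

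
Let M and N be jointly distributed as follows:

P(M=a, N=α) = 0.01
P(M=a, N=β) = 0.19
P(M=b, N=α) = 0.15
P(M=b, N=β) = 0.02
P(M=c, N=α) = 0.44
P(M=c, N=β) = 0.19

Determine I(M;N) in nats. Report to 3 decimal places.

Marginals: p(M) = (0.2000, 0.1700, 0.6300), p(N) = (0.6000, 0.4000).
I(M;N) = Σ p(x,y)·ln[p(x,y)/(p(x)p(y))].
  (a,α): 0.01·ln(0.0833) = -0.0248
  (a,β): 0.19·ln(2.3750) = 0.1643
  (b,α): 0.15·ln(1.4706) = 0.0578
  (b,β): 0.02·ln(0.2941) = -0.0245
  (c,α): 0.44·ln(1.1640) = 0.0668
  (c,β): 0.19·ln(0.7540) = -0.0537
Sum = 0.186 nats.

0.186 nats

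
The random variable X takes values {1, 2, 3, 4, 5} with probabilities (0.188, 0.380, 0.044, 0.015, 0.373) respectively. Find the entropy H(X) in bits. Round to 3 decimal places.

1.804 bits

H(X) = −Σ p·log₂ p.
  −(0.188)·log₂(0.188) = 0.4533
  −(0.380)·log₂(0.380) = 0.5305
  −(0.044)·log₂(0.044) = 0.1983
  −(0.015)·log₂(0.015) = 0.0909
  −(0.373)·log₂(0.373) = 0.5307
Sum: 0.4533 + 0.5305 + 0.1983 + 0.0909 + 0.5307 = 1.804 bits.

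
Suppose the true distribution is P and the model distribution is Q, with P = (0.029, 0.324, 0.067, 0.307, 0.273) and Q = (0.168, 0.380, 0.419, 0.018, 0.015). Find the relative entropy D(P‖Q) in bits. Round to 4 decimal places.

D(P‖Q) = Σ p·log₂(p/q).
  0.029·log₂(0.029/0.168) = -0.07350
  0.324·log₂(0.324/0.380) = -0.07452
  0.067·log₂(0.067/0.419) = -0.17720
  0.307·log₂(0.307/0.018) = 1.25630
  0.273·log₂(0.273/0.015) = 1.14274
D(P‖Q) = 2.0738 bits.

2.0738 bits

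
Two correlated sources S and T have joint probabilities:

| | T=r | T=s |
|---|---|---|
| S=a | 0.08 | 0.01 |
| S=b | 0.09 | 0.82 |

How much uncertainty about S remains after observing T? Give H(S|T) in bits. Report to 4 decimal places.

Marginals: p(S) = (0.0900, 0.9100), p(T) = (0.1700, 0.8300).
H(S|T) = Σ p(T) · H(S|T=·).
  T=r: p=0.1700, H(S|T=r) = 0.9975
  T=s: p=0.8300, H(S|T=s) = 0.0941
Weighted sum = 0.2477 bits.

0.2477 bits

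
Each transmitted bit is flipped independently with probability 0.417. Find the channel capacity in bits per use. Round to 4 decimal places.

Binary symmetric channel: C = 1 − h₂(ε) where h₂ is the binary entropy function.
h₂(0.417) = −0.417·log₂0.417 − 0.583·log₂0.583 = 0.9800.
C = 1 − 0.9800 = 0.0200 bits per channel use.

0.0200 bits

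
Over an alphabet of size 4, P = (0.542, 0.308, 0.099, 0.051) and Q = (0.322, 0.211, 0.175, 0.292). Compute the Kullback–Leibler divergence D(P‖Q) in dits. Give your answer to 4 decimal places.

D(P‖Q) = Σ p·log₁₀(p/q).
  0.542·log₁₀(0.542/0.322) = 0.12257
  0.308·log₁₀(0.308/0.211) = 0.05059
  0.099·log₁₀(0.099/0.175) = -0.02449
  0.051·log₁₀(0.051/0.292) = -0.03865
D(P‖Q) = 0.1100 dits.

0.1100 dits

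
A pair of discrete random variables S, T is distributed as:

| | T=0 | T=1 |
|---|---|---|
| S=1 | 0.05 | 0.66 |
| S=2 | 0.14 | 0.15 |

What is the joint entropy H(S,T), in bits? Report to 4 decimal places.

1.4194 bits

H(S,T) = −Σ p(x,y)·log₂ p(x,y) over all 4 cells.
  cell (1,0): −0.05·log₂0.05 = 0.21610
  cell (1,1): −0.66·log₂0.66 = 0.39564
  cell (2,0): −0.14·log₂0.14 = 0.39711
  cell (2,1): −0.15·log₂0.15 = 0.41054
Sum = 1.4194 bits.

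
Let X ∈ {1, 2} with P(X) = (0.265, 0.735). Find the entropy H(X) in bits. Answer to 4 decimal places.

H(X) = −Σ p·log₂ p.
  −(0.265)·log₂(0.265) = 0.50772
  −(0.735)·log₂(0.735) = 0.32648
Sum: 0.50772 + 0.32648 = 0.8342 bits.

0.8342 bits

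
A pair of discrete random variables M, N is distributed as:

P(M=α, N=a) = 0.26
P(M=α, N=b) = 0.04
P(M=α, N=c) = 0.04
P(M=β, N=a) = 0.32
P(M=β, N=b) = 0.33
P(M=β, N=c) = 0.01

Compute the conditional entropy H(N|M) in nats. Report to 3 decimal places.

Chain rule: H(N|M) = H(M,N) − H(M).
Marginals: p(M) = (0.3400, 0.6600), p(N) = (0.5800, 0.3700, 0.0500).
H(M,N) = 1.3843 nats; H(M) = 0.6410 nats.
H(N|M) = 1.3843 − 0.6410 = 0.743 nats.

0.743 nats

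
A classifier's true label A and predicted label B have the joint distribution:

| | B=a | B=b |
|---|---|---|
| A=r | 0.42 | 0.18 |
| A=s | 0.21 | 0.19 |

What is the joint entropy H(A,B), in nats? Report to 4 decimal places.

H(A,B) = −Σ p(x,y)·ln p(x,y) over all 4 cells.
  cell (r,a): −0.42·ln0.42 = 0.36435
  cell (r,b): −0.18·ln0.18 = 0.30866
  cell (s,a): −0.21·ln0.21 = 0.32774
  cell (s,b): −0.19·ln0.19 = 0.31554
Sum = 1.3163 nats.

1.3163 nats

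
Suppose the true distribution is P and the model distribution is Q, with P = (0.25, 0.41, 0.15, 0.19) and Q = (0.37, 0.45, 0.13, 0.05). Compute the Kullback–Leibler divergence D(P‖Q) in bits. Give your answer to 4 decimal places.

D(P‖Q) = Σ p·log₂(p/q).
  0.25·log₂(0.25/0.37) = -0.14140
  0.41·log₂(0.41/0.45) = -0.05506
  0.15·log₂(0.15/0.13) = 0.03097
  0.19·log₂(0.19/0.05) = 0.36594
D(P‖Q) = 0.2004 bits.

0.2004 bits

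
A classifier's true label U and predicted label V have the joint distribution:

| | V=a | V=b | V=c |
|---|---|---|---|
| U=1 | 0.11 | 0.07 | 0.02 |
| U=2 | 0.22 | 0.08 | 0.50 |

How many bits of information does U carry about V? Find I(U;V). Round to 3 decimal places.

Marginals: p(U) = (0.2000, 0.8000), p(V) = (0.3300, 0.1500, 0.5200).
I(U;V) = H(U) + H(V) − H(U,V).
H(U) = 0.7219, H(V) = 1.4289, H(U,V) = 2.0038.
I(U;V) = 0.7219 + 1.4289 − 2.0038 = 0.147 bits.

0.147 bits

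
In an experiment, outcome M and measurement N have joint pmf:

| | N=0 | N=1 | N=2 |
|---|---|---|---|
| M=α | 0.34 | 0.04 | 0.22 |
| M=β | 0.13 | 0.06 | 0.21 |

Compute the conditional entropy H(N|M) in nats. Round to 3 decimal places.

Marginals: p(M) = (0.6000, 0.4000), p(N) = (0.4700, 0.1000, 0.4300).
H(N|M) = Σ p(M) · H(N|M=·).
  M=α: p=0.6000, H(N|M=α) = 0.8703
  M=β: p=0.4000, H(N|M=β) = 0.9881
Weighted sum = 0.917 nats.

0.917 nats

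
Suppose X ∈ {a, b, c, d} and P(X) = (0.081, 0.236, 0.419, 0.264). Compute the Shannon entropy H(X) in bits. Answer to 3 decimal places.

1.818 bits

H(X) = −Σ p·log₂ p.
  −(0.081)·log₂(0.081) = 0.2937
  −(0.236)·log₂(0.236) = 0.4916
  −(0.419)·log₂(0.419) = 0.5258
  −(0.264)·log₂(0.264) = 0.5072
Sum: 0.2937 + 0.4916 + 0.5258 + 0.5072 = 1.818 bits.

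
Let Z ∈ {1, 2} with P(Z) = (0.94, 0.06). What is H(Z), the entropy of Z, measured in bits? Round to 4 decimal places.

0.3274 bits

H(Z) = −Σ p·log₂ p.
  −(0.94)·log₂(0.94) = 0.08391
  −(0.06)·log₂(0.06) = 0.24353
Sum: 0.08391 + 0.24353 = 0.3274 bits.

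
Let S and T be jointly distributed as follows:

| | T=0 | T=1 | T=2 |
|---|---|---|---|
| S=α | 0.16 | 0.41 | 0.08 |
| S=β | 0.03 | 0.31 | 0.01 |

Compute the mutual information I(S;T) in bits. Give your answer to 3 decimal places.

Marginals: p(S) = (0.6500, 0.3500), p(T) = (0.1900, 0.7200, 0.0900).
I(S;T) = Σ p(x,y)·log₂[p(x,y)/(p(x)p(y))].
  (α,0): 0.16·log₂(1.2955) = 0.0598
  (α,1): 0.41·log₂(0.8761) = -0.0783
  (α,2): 0.08·log₂(1.3675) = 0.0361
  (β,0): 0.03·log₂(0.4511) = -0.0345
  (β,1): 0.31·log₂(1.2302) = 0.0926
  (β,2): 0.01·log₂(0.3175) = -0.0166
Sum = 0.059 bits.

0.059 bits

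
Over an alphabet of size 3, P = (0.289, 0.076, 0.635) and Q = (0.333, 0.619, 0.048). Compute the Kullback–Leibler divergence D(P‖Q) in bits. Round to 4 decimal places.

2.0767 bits

D(P‖Q) = Σ p·log₂(p/q).
  0.289·log₂(0.289/0.333) = -0.05909
  0.076·log₂(0.076/0.619) = -0.22997
  0.635·log₂(0.635/0.048) = 2.36579
D(P‖Q) = 2.0767 bits.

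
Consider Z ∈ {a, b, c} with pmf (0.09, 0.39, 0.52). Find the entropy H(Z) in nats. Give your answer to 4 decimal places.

H(Z) = −Σ p·ln p.
  −(0.09)·ln(0.09) = 0.21672
  −(0.39)·ln(0.39) = 0.36723
  −(0.52)·ln(0.52) = 0.34004
Sum: 0.21672 + 0.36723 + 0.34004 = 0.9240 nats.

0.9240 nats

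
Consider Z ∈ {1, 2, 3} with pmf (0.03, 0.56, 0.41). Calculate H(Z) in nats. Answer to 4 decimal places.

H(Z) = −Σ p·ln p.
  −(0.03)·ln(0.03) = 0.10520
  −(0.56)·ln(0.56) = 0.32470
  −(0.41)·ln(0.41) = 0.36556
Sum: 0.10520 + 0.32470 + 0.36556 = 0.7955 nats.

0.7955 nats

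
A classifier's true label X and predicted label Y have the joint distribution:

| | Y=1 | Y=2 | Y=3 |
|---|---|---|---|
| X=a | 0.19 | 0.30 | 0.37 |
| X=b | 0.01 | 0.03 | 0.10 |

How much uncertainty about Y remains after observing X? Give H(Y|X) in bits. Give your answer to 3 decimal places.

1.473 bits

Marginals: p(X) = (0.8600, 0.1400), p(Y) = (0.2000, 0.3300, 0.4700).
H(Y|X) = Σ p(X) · H(Y|X=·).
  X=a: p=0.8600, H(Y|X=a) = 1.5348
  X=b: p=0.1400, H(Y|X=b) = 1.0949
Weighted sum = 1.473 bits.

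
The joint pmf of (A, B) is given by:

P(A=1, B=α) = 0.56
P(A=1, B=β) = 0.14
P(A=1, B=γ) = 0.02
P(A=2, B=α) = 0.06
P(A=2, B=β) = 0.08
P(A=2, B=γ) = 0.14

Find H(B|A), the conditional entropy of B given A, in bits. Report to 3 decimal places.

1.055 bits

Chain rule: H(B|A) = H(A,B) − H(A).
Marginals: p(A) = (0.7200, 0.2800), p(B) = (0.6200, 0.2200, 0.1600).
H(A,B) = 1.9106 bits; H(A) = 0.8555 bits.
H(B|A) = 1.9106 − 0.8555 = 1.055 bits.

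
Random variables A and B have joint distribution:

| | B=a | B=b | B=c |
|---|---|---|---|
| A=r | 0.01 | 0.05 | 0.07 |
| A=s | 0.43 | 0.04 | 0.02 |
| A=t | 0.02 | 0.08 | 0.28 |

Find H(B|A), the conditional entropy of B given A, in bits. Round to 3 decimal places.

0.875 bits

Chain rule: H(B|A) = H(A,B) − H(A).
Marginals: p(A) = (0.1300, 0.4900, 0.3800), p(B) = (0.4600, 0.1700, 0.3700).
H(A,B) = 2.2919 bits; H(A) = 1.4174 bits.
H(B|A) = 2.2919 − 1.4174 = 0.875 bits.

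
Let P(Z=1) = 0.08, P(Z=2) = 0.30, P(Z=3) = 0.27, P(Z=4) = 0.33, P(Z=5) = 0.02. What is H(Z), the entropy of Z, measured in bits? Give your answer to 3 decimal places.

1.963 bits

H(Z) = −Σ p·log₂ p.
  −(0.08)·log₂(0.08) = 0.2915
  −(0.30)·log₂(0.30) = 0.5211
  −(0.27)·log₂(0.27) = 0.5100
  −(0.33)·log₂(0.33) = 0.5278
  −(0.02)·log₂(0.02) = 0.1129
Sum: 0.2915 + 0.5211 + 0.5100 + 0.5278 + 0.1129 = 1.963 bits.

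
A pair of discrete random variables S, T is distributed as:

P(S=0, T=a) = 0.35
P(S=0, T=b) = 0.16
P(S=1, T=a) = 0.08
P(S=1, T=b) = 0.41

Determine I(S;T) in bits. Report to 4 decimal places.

Marginals: p(S) = (0.5100, 0.4900), p(T) = (0.4300, 0.5700).
I(S;T) = Σ p(x,y)·log₂[p(x,y)/(p(x)p(y))].
  (0,a): 0.35·log₂(1.5960) = 0.23606
  (0,b): 0.16·log₂(0.5504) = -0.13783
  (1,a): 0.08·log₂(0.3797) = -0.11177
  (1,b): 0.41·log₂(1.4680) = 0.22706
Sum = 0.2135 bits.

0.2135 bits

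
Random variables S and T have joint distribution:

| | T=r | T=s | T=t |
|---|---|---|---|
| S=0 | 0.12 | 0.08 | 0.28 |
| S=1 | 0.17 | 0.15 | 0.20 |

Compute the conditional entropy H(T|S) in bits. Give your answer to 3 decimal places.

1.483 bits

Marginals: p(S) = (0.4800, 0.5200), p(T) = (0.2900, 0.2300, 0.4800).
H(T|S) = Σ p(S) · H(T|S=·).
  S=0: p=0.4800, H(T|S=0) = 1.3844
  S=1: p=0.5200, H(T|S=1) = 1.5749
Weighted sum = 1.483 bits.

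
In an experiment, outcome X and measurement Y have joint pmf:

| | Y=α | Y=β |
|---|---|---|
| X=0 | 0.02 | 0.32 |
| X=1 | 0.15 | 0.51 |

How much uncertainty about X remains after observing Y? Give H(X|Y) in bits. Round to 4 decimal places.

Chain rule: H(X|Y) = H(X,Y) − H(Y).
Marginals: p(X) = (0.3400, 0.6600), p(Y) = (0.1700, 0.8300).
H(X,Y) = 1.5449 bits; H(Y) = 0.6577 bits.
H(X|Y) = 1.5449 − 0.6577 = 0.8872 bits.

0.8872 bits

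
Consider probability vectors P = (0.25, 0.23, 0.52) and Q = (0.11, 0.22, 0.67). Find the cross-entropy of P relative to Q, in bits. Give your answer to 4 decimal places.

1.5990 bits

H(P,Q) = −Σ p·log₂ q.
  −0.25·log₂(0.11) = 0.79611
  −0.23·log₂(0.22) = 0.50242
  −0.52·log₂(0.67) = 0.30044
H(P,Q) = 1.5990 bits.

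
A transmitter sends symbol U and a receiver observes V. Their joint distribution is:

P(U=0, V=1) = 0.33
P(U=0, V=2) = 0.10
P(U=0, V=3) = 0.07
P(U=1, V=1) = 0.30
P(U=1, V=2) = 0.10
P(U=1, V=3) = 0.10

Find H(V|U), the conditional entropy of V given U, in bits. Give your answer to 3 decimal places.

Marginals: p(U) = (0.5000, 0.5000), p(V) = (0.6300, 0.2000, 0.1700).
H(V|U) = Σ p(U) · H(V|U=·).
  U=0: p=0.5000, H(V|U=0) = 1.2571
  U=1: p=0.5000, H(V|U=1) = 1.3710
Weighted sum = 1.314 bits.

1.314 bits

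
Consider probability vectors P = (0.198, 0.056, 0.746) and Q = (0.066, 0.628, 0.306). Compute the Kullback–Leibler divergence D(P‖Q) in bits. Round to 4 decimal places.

D(P‖Q) = Σ p·log₂(p/q).
  0.198·log₂(0.198/0.066) = 0.31382
  0.056·log₂(0.056/0.628) = -0.19529
  0.746·log₂(0.746/0.306) = 0.95909
D(P‖Q) = 1.0776 bits.

1.0776 bits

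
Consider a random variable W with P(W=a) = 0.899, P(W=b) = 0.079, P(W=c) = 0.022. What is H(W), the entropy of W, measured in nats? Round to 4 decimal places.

0.3802 nats

H(W) = −Σ p·ln p.
  −(0.899)·ln(0.899) = 0.09572
  −(0.079)·ln(0.079) = 0.20053
  −(0.022)·ln(0.022) = 0.08397
Sum: 0.09572 + 0.20053 + 0.08397 = 0.3802 nats.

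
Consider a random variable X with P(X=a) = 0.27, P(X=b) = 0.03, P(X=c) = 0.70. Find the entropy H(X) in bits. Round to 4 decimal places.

1.0220 bits

H(X) = −Σ p·log₂ p.
  −(0.27)·log₂(0.27) = 0.51002
  −(0.03)·log₂(0.03) = 0.15177
  −(0.70)·log₂(0.70) = 0.36020
Sum: 0.51002 + 0.15177 + 0.36020 = 1.0220 bits.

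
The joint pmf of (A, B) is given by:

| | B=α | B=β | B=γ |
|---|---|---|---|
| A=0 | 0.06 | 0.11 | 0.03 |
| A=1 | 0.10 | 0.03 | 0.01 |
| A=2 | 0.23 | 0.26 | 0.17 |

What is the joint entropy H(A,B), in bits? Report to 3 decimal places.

2.724 bits

H(A,B) = −Σ p(x,y)·log₂ p(x,y) over all 9 cells.
  cell (0,α): −0.06·log₂0.06 = 0.2435
  cell (0,β): −0.11·log₂0.11 = 0.3503
  cell (0,γ): −0.03·log₂0.03 = 0.1518
  cell (1,α): −0.10·log₂0.10 = 0.3322
  cell (1,β): −0.03·log₂0.03 = 0.1518
  cell (1,γ): −0.01·log₂0.01 = 0.0664
  cell (2,α): −0.23·log₂0.23 = 0.4877
  cell (2,β): −0.26·log₂0.26 = 0.5053
  cell (2,γ): −0.17·log₂0.17 = 0.4346
Sum = 2.724 bits.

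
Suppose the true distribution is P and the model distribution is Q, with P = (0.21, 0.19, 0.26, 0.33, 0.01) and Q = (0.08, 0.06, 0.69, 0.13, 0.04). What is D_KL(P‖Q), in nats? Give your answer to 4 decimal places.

0.4615 nats

D(P‖Q) = Σ p·ln(p/q).
  0.21·ln(0.21/0.08) = 0.20267
  0.19·ln(0.19/0.06) = 0.21901
  0.26·ln(0.26/0.69) = -0.25376
  0.33·ln(0.33/0.13) = 0.30741
  0.01·ln(0.01/0.04) = -0.01386
D(P‖Q) = 0.4615 nats.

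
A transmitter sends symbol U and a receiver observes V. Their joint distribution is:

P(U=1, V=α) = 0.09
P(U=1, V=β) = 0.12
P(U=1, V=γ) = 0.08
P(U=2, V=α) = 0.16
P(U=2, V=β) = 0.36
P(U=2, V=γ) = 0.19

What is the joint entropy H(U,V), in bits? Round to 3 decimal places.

H(U,V) = −Σ p(x,y)·log₂ p(x,y) over all 6 cells.
  cell (1,α): −0.09·log₂0.09 = 0.3127
  cell (1,β): −0.12·log₂0.12 = 0.3671
  cell (1,γ): −0.08·log₂0.08 = 0.2915
  cell (2,α): −0.16·log₂0.16 = 0.4230
  cell (2,β): −0.36·log₂0.36 = 0.5306
  cell (2,γ): −0.19·log₂0.19 = 0.4552
Sum = 2.380 bits.

2.380 bits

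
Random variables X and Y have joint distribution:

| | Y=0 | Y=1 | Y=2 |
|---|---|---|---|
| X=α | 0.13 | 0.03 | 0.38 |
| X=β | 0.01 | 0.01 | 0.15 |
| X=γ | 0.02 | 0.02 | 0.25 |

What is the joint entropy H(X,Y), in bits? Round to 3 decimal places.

H(X,Y) = −Σ p(x,y)·log₂ p(x,y) over all 9 cells.
  cell (α,0): −0.13·log₂0.13 = 0.3826
  cell (α,1): −0.03·log₂0.03 = 0.1518
  cell (α,2): −0.38·log₂0.38 = 0.5305
  cell (β,0): −0.01·log₂0.01 = 0.0664
  cell (β,1): −0.01·log₂0.01 = 0.0664
  cell (β,2): −0.15·log₂0.15 = 0.4105
  cell (γ,0): −0.02·log₂0.02 = 0.1129
  cell (γ,1): −0.02·log₂0.02 = 0.1129
  cell (γ,2): −0.25·log₂0.25 = 0.5000
Sum = 2.334 bits.

2.334 bits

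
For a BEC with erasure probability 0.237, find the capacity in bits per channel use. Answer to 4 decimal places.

Binary erasure channel: capacity C = 1 − ε.
C = 1 − 0.237 = 0.7630 bits per channel use.

0.7630 bits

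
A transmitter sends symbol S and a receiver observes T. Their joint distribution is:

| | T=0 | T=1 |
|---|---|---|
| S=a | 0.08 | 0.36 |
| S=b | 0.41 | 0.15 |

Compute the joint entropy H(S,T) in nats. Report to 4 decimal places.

H(S,T) = −Σ p(x,y)·ln p(x,y) over all 4 cells.
  cell (a,0): −0.08·ln0.08 = 0.20206
  cell (a,1): −0.36·ln0.36 = 0.36779
  cell (b,0): −0.41·ln0.41 = 0.36556
  cell (b,1): −0.15·ln0.15 = 0.28457
Sum = 1.2200 nats.

1.2200 nats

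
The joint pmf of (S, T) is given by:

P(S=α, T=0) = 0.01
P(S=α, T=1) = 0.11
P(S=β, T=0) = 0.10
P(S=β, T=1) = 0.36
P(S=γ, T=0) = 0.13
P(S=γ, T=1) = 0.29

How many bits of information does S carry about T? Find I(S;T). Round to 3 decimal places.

Marginals: p(S) = (0.1200, 0.4600, 0.4200), p(T) = (0.2400, 0.7600).
I(S;T) = H(S) + H(T) − H(S,T).
H(S) = 1.4080, H(T) = 0.7950, H(S,T) = 2.1801.
I(S;T) = 1.4080 + 0.7950 − 2.1801 = 0.023 bits.

0.023 bits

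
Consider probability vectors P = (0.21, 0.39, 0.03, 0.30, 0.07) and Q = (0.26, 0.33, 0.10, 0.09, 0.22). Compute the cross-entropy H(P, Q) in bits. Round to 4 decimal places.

2.3267 bits

H(P,Q) = −Σ p·log₂ q.
  −0.21·log₂(0.26) = 0.40812
  −0.39·log₂(0.33) = 0.62379
  −0.03·log₂(0.10) = 0.09966
  −0.30·log₂(0.09) = 1.04218
  −0.07·log₂(0.22) = 0.15291
H(P,Q) = 2.3267 bits.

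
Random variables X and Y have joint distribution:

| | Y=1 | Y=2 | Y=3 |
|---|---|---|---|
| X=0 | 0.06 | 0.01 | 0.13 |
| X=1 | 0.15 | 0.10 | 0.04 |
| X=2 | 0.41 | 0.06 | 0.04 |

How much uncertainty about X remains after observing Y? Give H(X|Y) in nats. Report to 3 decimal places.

0.861 nats

Chain rule: H(X|Y) = H(X,Y) − H(Y).
Marginals: p(X) = (0.2000, 0.2900, 0.5100), p(Y) = (0.6200, 0.1700, 0.2100).
H(X,Y) = 1.7868 nats; H(Y) = 0.9254 nats.
H(X|Y) = 1.7868 − 0.9254 = 0.861 nats.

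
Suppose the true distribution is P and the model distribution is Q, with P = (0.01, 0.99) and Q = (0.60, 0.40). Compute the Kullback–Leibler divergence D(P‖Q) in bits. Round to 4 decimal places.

D(P‖Q) = Σ p·log₂(p/q).
  0.01·log₂(0.01/0.60) = -0.05907
  0.99·log₂(0.99/0.40) = 1.29435
D(P‖Q) = 1.2353 bits.

1.2353 bits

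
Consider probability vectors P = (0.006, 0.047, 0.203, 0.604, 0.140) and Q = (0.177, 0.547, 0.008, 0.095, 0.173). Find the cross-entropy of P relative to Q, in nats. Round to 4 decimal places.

H(P,Q) = −Σ p·ln q.
  −0.006·ln(0.177) = 0.01039
  −0.047·ln(0.547) = 0.02836
  −0.203·ln(0.008) = 0.98015
  −0.604·ln(0.095) = 1.42174
  −0.140·ln(0.173) = 0.24562
H(P,Q) = 2.6863 nats.

2.6863 nats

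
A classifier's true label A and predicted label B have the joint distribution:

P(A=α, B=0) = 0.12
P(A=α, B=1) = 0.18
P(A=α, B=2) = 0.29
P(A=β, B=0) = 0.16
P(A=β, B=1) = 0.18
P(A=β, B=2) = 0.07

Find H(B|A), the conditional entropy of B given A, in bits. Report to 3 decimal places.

Chain rule: H(B|A) = H(A,B) − H(A).
Marginals: p(A) = (0.5900, 0.4100), p(B) = (0.2800, 0.3600, 0.3600).
H(A,B) = 2.4672 bits; H(A) = 0.9765 bits.
H(B|A) = 2.4672 − 0.9765 = 1.491 bits.

1.491 bits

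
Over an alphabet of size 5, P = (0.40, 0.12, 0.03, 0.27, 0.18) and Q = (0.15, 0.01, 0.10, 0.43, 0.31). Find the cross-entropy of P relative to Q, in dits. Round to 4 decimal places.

H(P,Q) = −Σ p·log₁₀ q.
  −0.40·log₁₀(0.15) = 0.32956
  −0.12·log₁₀(0.01) = 0.24000
  −0.03·log₁₀(0.10) = 0.03000
  −0.27·log₁₀(0.43) = 0.09896
  −0.18·log₁₀(0.31) = 0.09155
H(P,Q) = 0.7901 dits.

0.7901 dits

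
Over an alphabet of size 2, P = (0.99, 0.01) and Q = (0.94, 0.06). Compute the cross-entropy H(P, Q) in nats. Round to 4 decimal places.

H(P,Q) = −Σ p·ln q.
  −0.99·ln(0.94) = 0.06126
  −0.01·ln(0.06) = 0.02813
H(P,Q) = 0.0894 nats.

0.0894 nats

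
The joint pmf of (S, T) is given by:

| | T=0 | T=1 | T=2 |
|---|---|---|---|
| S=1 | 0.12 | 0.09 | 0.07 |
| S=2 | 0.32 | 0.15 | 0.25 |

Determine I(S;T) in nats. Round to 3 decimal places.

Marginals: p(S) = (0.2800, 0.7200), p(T) = (0.4400, 0.2400, 0.3200).
I(S;T) = Σ p(x,y)·ln[p(x,y)/(p(x)p(y))].
  (1,0): 0.12·ln(0.9740) = -0.0032
  (1,1): 0.09·ln(1.3393) = 0.0263
  (1,2): 0.07·ln(0.7812) = -0.0173
  (2,0): 0.32·ln(1.0101) = 0.0032
  (2,1): 0.15·ln(0.8681) = -0.0212
  (2,2): 0.25·ln(1.0851) = 0.0204
Sum = 0.008 nats.

0.008 nats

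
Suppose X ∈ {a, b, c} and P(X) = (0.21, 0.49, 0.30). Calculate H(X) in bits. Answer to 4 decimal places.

1.4982 bits

H(X) = −Σ p·log₂ p.
  −(0.21)·log₂(0.21) = 0.47282
  −(0.49)·log₂(0.49) = 0.50428
  −(0.30)·log₂(0.30) = 0.52109
Sum: 0.47282 + 0.50428 + 0.52109 = 1.4982 bits.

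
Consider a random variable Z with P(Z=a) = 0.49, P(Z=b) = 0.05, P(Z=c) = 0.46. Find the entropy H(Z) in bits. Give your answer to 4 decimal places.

H(Z) = −Σ p·log₂ p.
  −(0.49)·log₂(0.49) = 0.50428
  −(0.05)·log₂(0.05) = 0.21610
  −(0.46)·log₂(0.46) = 0.51534
Sum: 0.50428 + 0.21610 + 0.51534 = 1.2357 bits.

1.2357 bits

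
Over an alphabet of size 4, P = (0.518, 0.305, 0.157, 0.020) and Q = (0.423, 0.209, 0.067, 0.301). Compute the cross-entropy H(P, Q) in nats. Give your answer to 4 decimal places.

H(P,Q) = −Σ p·ln q.
  −0.518·ln(0.423) = 0.44568
  −0.305·ln(0.209) = 0.47745
  −0.157·ln(0.067) = 0.42438
  −0.020·ln(0.301) = 0.02401
H(P,Q) = 1.3715 nats.

1.3715 nats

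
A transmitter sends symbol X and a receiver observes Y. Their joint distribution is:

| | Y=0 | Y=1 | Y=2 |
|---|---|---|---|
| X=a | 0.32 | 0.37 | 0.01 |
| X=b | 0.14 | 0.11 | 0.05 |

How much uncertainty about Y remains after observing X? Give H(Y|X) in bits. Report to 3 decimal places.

1.205 bits

Chain rule: H(Y|X) = H(X,Y) − H(X).
Marginals: p(X) = (0.7000, 0.3000), p(Y) = (0.4600, 0.4800, 0.0600).
H(X,Y) = 2.0867 bits; H(X) = 0.8813 bits.
H(Y|X) = 2.0867 − 0.8813 = 1.205 bits.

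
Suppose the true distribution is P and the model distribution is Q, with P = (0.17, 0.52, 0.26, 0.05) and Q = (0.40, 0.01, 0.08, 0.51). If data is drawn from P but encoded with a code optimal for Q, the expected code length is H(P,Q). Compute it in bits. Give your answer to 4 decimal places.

H(P,Q) = −Σ p·log₂ q.
  −0.17·log₂(0.40) = 0.22473
  −0.52·log₂(0.01) = 3.45481
  −0.26·log₂(0.08) = 0.94740
  −0.05·log₂(0.51) = 0.04857
H(P,Q) = 4.6755 bits.

4.6755 bits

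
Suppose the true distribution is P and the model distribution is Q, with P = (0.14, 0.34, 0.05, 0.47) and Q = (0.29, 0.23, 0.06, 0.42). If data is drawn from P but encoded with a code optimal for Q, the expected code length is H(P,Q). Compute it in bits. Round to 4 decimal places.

H(P,Q) = −Σ p·log₂ q.
  −0.14·log₂(0.29) = 0.25002
  −0.34·log₂(0.23) = 0.72090
  −0.05·log₂(0.06) = 0.20294
  −0.47·log₂(0.42) = 0.58822
H(P,Q) = 1.7621 bits.

1.7621 bits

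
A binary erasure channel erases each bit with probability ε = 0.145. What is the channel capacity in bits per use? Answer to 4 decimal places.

0.8550 bits

Binary erasure channel: capacity C = 1 − ε.
C = 1 − 0.145 = 0.8550 bits per channel use.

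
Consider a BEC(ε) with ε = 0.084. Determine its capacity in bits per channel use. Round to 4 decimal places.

Binary erasure channel: capacity C = 1 − ε.
C = 1 − 0.084 = 0.9160 bits per channel use.

0.9160 bits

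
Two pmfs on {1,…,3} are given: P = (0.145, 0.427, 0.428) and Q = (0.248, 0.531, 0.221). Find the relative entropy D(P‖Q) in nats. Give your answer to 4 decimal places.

D(P‖Q) = Σ p·ln(p/q).
  0.145·ln(0.145/0.248) = -0.07782
  0.427·ln(0.427/0.531) = -0.09308
  0.428·ln(0.428/0.221) = 0.28289
D(P‖Q) = 0.1120 nats.

0.1120 nats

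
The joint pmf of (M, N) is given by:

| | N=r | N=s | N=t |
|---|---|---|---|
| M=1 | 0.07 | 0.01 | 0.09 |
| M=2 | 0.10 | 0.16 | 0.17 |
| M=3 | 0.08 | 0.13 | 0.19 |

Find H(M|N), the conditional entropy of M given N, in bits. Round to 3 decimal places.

1.427 bits

Chain rule: H(M|N) = H(M,N) − H(N).
Marginals: p(M) = (0.1700, 0.4300, 0.4000), p(N) = (0.2500, 0.3000, 0.4500).
H(M,N) = 2.9668 bits; H(N) = 1.5395 bits.
H(M|N) = 2.9668 − 1.5395 = 1.427 bits.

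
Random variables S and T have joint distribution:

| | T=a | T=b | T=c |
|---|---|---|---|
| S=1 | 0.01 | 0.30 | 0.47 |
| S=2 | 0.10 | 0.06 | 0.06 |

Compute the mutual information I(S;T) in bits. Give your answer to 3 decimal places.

0.208 bits

Marginals: p(S) = (0.7800, 0.2200), p(T) = (0.1100, 0.3600, 0.5300).
I(S;T) = Σ p(x,y)·log₂[p(x,y)/(p(x)p(y))].
  (1,a): 0.01·log₂(0.1166) = -0.0310
  (1,b): 0.30·log₂(1.0684) = 0.0286
  (1,c): 0.47·log₂(1.1369) = 0.0870
  (2,a): 0.10·log₂(4.1322) = 0.2047
  (2,b): 0.06·log₂(0.7576) = -0.0240
  (2,c): 0.06·log₂(0.5146) = -0.0575
Sum = 0.208 bits.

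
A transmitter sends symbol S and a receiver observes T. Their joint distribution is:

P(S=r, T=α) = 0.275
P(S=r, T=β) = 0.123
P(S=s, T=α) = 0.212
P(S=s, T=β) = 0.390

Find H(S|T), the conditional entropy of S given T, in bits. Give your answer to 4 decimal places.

Marginals: p(S) = (0.3980, 0.6020), p(T) = (0.4870, 0.5130).
H(S|T) = Σ p(T) · H(S|T=·).
  T=α: p=0.4870, H(S|T=α) = 0.9879
  T=β: p=0.5130, H(S|T=β) = 0.7947
Weighted sum = 0.8888 bits.

0.8888 bits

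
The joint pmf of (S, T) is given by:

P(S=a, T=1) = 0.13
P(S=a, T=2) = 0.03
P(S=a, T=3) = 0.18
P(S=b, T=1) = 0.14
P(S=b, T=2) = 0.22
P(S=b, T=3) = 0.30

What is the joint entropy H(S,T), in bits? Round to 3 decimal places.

H(S,T) = −Σ p(x,y)·log₂ p(x,y) over all 6 cells.
  cell (a,1): −0.13·log₂0.13 = 0.3826
  cell (a,2): −0.03·log₂0.03 = 0.1518
  cell (a,3): −0.18·log₂0.18 = 0.4453
  cell (b,1): −0.14·log₂0.14 = 0.3971
  cell (b,2): −0.22·log₂0.22 = 0.4806
  cell (b,3): −0.30·log₂0.30 = 0.5211
Sum = 2.378 bits.

2.378 bits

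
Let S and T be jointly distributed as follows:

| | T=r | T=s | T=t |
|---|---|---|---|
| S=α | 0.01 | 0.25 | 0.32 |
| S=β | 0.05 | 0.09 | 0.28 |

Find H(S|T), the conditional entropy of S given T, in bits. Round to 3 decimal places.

0.921 bits

Chain rule: H(S|T) = H(S,T) − H(T).
Marginals: p(S) = (0.5800, 0.4200), p(T) = (0.0600, 0.3400, 0.6000).
H(S,T) = 2.1354 bits; H(T) = 1.2149 bits.
H(S|T) = 2.1354 − 1.2149 = 0.921 bits.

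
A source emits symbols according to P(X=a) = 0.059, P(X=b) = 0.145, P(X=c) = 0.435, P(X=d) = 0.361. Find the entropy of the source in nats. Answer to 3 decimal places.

1.177 nats

H(X) = −Σ p·ln p.
  −(0.059)·ln(0.059) = 0.1670
  −(0.145)·ln(0.145) = 0.2800
  −(0.435)·ln(0.435) = 0.3621
  −(0.361)·ln(0.361) = 0.3678
Sum: 0.1670 + 0.2800 + 0.3621 + 0.3678 = 1.177 nats.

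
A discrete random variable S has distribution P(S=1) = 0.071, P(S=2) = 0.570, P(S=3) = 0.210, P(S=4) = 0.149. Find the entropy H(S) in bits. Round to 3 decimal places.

1.615 bits

H(S) = −Σ p·log₂ p.
  −(0.071)·log₂(0.071) = 0.2709
  −(0.570)·log₂(0.570) = 0.4623
  −(0.210)·log₂(0.210) = 0.4728
  −(0.149)·log₂(0.149) = 0.4092
Sum: 0.2709 + 0.4623 + 0.4728 + 0.4092 = 1.615 bits.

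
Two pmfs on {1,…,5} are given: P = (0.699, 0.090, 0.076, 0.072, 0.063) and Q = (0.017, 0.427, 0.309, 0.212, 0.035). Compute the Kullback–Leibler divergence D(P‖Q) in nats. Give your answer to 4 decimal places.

D(P‖Q) = Σ p·ln(p/q).
  0.699·ln(0.699/0.017) = 2.59779
  0.090·ln(0.090/0.427) = -0.14013
  0.076·ln(0.076/0.309) = -0.10660
  0.072·ln(0.072/0.212) = -0.07775
  0.063·ln(0.063/0.035) = 0.03703
D(P‖Q) = 2.3103 nats.

2.3103 nats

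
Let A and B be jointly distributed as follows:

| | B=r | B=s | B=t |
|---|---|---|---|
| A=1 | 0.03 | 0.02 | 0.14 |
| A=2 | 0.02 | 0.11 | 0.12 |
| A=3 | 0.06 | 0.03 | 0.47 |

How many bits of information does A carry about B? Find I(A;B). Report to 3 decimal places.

Marginals: p(A) = (0.1900, 0.2500, 0.5600), p(B) = (0.1100, 0.1600, 0.7300).
I(A;B) = H(A) + H(B) − H(A,B).
H(A) = 1.4237, H(B) = 1.1047, H(A,B) = 2.3992.
I(A;B) = 1.4237 + 1.1047 − 2.3992 = 0.129 bits.

0.129 bits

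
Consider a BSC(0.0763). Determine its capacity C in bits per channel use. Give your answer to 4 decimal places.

0.6110 bits

Binary symmetric channel: C = 1 − h₂(ε) where h₂ is the binary entropy function.
h₂(0.0763) = −0.0763·log₂0.0763 − 0.9237·log₂0.9237 = 0.3890.
C = 1 − 0.3890 = 0.6110 bits per channel use.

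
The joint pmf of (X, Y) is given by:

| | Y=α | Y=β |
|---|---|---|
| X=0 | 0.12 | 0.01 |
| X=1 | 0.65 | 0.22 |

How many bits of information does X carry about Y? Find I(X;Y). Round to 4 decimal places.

Marginals: p(X) = (0.1300, 0.8700), p(Y) = (0.7700, 0.2300).
I(X;Y) = Σ p(x,y)·log₂[p(x,y)/(p(x)p(y))].
  (0,α): 0.12·log₂(1.1988) = 0.03139
  (0,β): 0.01·log₂(0.3344) = -0.01580
  (1,α): 0.65·log₂(0.9703) = -0.02828
  (1,β): 0.22·log₂(1.0995) = 0.03009
Sum = 0.0174 bits.

0.0174 bits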